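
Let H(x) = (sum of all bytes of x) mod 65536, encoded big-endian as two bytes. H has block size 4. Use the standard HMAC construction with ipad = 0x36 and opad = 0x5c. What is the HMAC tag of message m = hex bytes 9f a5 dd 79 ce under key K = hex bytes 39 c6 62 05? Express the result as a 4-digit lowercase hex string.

0288

Key hex bytes 39 c6 62 05 is exactly B = 4 bytes: K' = 39 c6 62 05.
K' ⊕ ipad = 0f f0 54 33.  K' ⊕ opad = 65 9a 3e 59.
Inner input = (K'⊕ipad) ∥ m = 0f f0 54 33 ∥ 9f a5 dd 79 ce.
Inner hash: sum = 15+240+84+51+159+165+221+121+206 = 1262 → 04 ee.
Outer input = (K'⊕opad) ∥ inner = 65 9a 3e 59 ∥ 04 ee.
Outer hash (tag): sum = 101+154+62+89+4+238 = 648 → 02 88.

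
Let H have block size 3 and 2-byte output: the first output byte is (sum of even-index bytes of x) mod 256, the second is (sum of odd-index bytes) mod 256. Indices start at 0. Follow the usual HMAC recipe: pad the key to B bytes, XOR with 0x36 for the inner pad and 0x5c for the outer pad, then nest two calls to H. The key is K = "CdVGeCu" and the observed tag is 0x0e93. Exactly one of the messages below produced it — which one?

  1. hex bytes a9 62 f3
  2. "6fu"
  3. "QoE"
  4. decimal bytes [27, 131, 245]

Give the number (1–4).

2

Key "CdVGeCu" = 43 64 56 47 65 43 75 is 7 bytes > B = 3, so hash it first: H(key) = 73 ee, then zero-pad to 3 bytes: K' = 73 ee 00.
K' ⊕ ipad = 45 d8 36; K' ⊕ opad = 2f b2 5c.
m1: inner = H(45 d8 36 a9 62 f3) = dd 74; tag = H(2f b2 5c dd 74) = ff8f
m2: inner = H(45 d8 36 36 66 75) = e1 83; tag = H(2f b2 5c e1 83) = 0e93 ← matches
m3: inner = H(45 d8 36 51 6f 45) = ea 6e; tag = H(2f b2 5c ea 6e) = f99c
m4: inner = H(45 d8 36 1b 83 f5) = fe e8; tag = H(2f b2 5c fe e8) = 73b0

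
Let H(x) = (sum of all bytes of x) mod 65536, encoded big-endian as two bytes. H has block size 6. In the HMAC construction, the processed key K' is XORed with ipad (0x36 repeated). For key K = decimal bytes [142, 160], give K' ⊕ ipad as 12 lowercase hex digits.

Key decimal bytes [142, 160] = 8e a0 is 2 bytes ≤ B = 6; zero-pad to 6 bytes: K' = 8e a0 00 00 00 00.
XOR each byte with 0x36: 8e⊕36=b8, a0⊕36=96, 00⊕36=36, 00⊕36=36, 00⊕36=36, 00⊕36=36.

b89636363636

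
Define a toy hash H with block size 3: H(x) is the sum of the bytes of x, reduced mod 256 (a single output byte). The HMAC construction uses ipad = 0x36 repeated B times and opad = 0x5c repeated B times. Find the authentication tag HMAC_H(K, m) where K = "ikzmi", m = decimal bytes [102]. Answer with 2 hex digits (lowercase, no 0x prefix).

Key "ikzmi" = 69 6b 7a 6d 69 is 5 bytes > B = 3, so hash it first: H(key) = 24, then zero-pad to 3 bytes: K' = 24 00 00.
K' ⊕ ipad = 12 36 36.  K' ⊕ opad = 78 5c 5c.
Inner input = (K'⊕ipad) ∥ m = 12 36 36 ∥ 66.
Inner hash: sum = 18+54+54+102 = 228 → e4.
Outer input = (K'⊕opad) ∥ inner = 78 5c 5c ∥ e4.
Outer hash (tag): sum = 120+92+92+228 = 532; mod 256 = 20 → 14.

14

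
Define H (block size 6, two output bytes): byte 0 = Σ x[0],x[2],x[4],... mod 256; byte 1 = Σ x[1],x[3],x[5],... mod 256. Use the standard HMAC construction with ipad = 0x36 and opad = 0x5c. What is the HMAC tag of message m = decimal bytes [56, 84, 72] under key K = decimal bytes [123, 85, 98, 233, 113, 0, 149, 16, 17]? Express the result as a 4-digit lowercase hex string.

0e02

Key decimal bytes [123, 85, 98, 233, 113, 0, 149, 16, 17] = 7b 55 62 e9 71 00 95 10 11 is 9 bytes > B = 6, so hash it first: H(key) = f4 4e, then zero-pad to 6 bytes: K' = f4 4e 00 00 00 00.
K' ⊕ ipad = c2 78 36 36 36 36.  K' ⊕ opad = a8 12 5c 5c 5c 5c.
Inner input = (K'⊕ipad) ∥ m = c2 78 36 36 36 36 ∥ 38 54 48.
Inner hash: even-index sum = 430 mod 256 = 174; odd-index sum = 312 mod 256 = 56 → ae 38.
Outer input = (K'⊕opad) ∥ inner = a8 12 5c 5c 5c 5c ∥ ae 38.
Outer hash (tag): even-index sum = 526 mod 256 = 14; odd-index sum = 258 mod 256 = 2 → 0e 02.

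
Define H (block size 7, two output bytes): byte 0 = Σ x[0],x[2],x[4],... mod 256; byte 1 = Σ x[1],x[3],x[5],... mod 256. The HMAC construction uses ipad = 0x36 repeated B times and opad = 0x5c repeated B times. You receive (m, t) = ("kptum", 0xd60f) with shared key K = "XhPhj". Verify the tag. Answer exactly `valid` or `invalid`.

invalid

Key "XhPhj" = 58 68 50 68 6a is 5 bytes ≤ B = 7; zero-pad to 7 bytes: K' = 58 68 50 68 6a 00 00.
K' ⊕ ipad = 6e 5e 66 5e 5c 36 36; K' ⊕ opad = 04 34 0c 34 36 5c 5c.
Inner hash: even-index sum = 587 mod 256 = 75; odd-index sum = 574 mod 256 = 62 → 4b 3e.
Outer hash (recomputed tag): even-index sum = 224 mod 256 = 224; odd-index sum = 271 mod 256 = 15 → e0 0f.
Recomputed tag = e00f; claimed = d60f → mismatch.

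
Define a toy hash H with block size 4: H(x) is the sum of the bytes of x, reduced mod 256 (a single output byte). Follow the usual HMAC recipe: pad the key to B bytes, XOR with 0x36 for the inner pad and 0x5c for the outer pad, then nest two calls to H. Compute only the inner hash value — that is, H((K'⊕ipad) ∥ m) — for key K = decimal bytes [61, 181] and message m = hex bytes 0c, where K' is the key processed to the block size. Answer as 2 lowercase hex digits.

06

Key decimal bytes [61, 181] = 3d b5 is 2 bytes ≤ B = 4; zero-pad to 4 bytes: K' = 3d b5 00 00.
K' ⊕ ipad = 0b 83 36 36.
Inner input = 0b 83 36 36 ∥ 0c.
Inner hash: sum = 11+131+54+54+12 = 262; mod 256 = 6 → 06.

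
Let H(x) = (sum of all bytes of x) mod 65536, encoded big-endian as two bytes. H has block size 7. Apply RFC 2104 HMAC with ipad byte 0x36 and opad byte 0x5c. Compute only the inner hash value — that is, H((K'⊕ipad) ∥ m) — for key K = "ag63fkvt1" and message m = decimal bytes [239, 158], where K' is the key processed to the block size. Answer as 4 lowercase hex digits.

02fb

Key "ag63fkvt1" = 61 67 36 33 66 6b 76 74 31 is 9 bytes > B = 7, so hash it first: H(key) = 03 1d, then zero-pad to 7 bytes: K' = 03 1d 00 00 00 00 00.
K' ⊕ ipad = 35 2b 36 36 36 36 36.
Inner input = 35 2b 36 36 36 36 36 ∥ ef 9e.
Inner hash: sum = 53+43+54+54+54+54+54+239+158 = 763 → 02 fb.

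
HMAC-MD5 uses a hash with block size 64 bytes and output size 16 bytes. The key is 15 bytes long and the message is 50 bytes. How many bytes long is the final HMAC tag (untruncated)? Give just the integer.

16

The tag is one MD5 digest: 16 bytes.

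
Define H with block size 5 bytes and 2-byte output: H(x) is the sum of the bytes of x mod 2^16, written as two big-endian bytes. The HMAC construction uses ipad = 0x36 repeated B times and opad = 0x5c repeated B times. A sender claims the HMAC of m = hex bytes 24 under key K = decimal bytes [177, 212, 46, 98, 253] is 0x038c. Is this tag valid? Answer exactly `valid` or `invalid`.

Key decimal bytes [177, 212, 46, 98, 253] = b1 d4 2e 62 fd is exactly B = 5 bytes: K' = b1 d4 2e 62 fd.
K' ⊕ ipad = 87 e2 18 54 cb; K' ⊕ opad = ed 88 72 3e a1.
Inner hash: sum = 135+226+24+84+203+36 = 708 → 02 c4.
Outer hash (recomputed tag): sum = 237+136+114+62+161+2+196 = 908 → 03 8c.
Recomputed tag = 038c; claimed = 038c → match.

valid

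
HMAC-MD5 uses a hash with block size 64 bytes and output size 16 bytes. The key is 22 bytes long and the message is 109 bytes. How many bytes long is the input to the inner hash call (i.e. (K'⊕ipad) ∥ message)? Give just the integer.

173

Key is 22 ≤ 64 bytes, zero-padded: |K'| = 64.
Inner input = (K'⊕ipad) ∥ m → 64 + 109 = 173 bytes.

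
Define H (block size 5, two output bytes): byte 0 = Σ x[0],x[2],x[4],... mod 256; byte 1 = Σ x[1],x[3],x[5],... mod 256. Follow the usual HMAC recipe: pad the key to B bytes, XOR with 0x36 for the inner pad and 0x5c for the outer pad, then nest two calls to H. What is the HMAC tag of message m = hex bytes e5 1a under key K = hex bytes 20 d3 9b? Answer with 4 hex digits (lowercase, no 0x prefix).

Key hex bytes 20 d3 9b is 3 bytes ≤ B = 5; zero-pad to 5 bytes: K' = 20 d3 9b 00 00.
K' ⊕ ipad = 16 e5 ad 36 36.  K' ⊕ opad = 7c 8f c7 5c 5c.
Inner input = (K'⊕ipad) ∥ m = 16 e5 ad 36 36 ∥ e5 1a.
Inner hash: even-index sum = 275 mod 256 = 19; odd-index sum = 512 mod 256 = 0 → 13 00.
Outer input = (K'⊕opad) ∥ inner = 7c 8f c7 5c 5c ∥ 13 00.
Outer hash (tag): even-index sum = 415 mod 256 = 159; odd-index sum = 254 mod 256 = 254 → 9f fe.

9ffe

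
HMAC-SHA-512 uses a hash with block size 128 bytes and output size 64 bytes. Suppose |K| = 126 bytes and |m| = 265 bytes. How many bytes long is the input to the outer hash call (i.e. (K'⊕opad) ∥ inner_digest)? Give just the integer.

192

Key is 126 ≤ 128 bytes, zero-padded: |K'| = 128.
Outer input = (K'⊕opad) ∥ H(inner) → 128 + 64 = 192 bytes.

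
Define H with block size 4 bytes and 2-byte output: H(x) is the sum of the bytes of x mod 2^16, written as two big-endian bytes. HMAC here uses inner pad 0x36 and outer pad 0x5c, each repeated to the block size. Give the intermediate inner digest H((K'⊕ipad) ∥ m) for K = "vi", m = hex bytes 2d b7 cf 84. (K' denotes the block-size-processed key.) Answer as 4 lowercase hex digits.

Key "vi" = 76 69 is 2 bytes ≤ B = 4; zero-pad to 4 bytes: K' = 76 69 00 00.
K' ⊕ ipad = 40 5f 36 36.
Inner input = 40 5f 36 36 ∥ 2d b7 cf 84.
Inner hash: sum = 64+95+54+54+45+183+207+132 = 834 → 03 42.

0342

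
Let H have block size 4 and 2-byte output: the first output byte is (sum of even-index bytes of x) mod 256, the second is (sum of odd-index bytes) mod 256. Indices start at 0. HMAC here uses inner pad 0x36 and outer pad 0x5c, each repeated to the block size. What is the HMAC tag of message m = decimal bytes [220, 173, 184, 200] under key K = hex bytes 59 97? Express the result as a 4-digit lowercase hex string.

9a73

Key hex bytes 59 97 is 2 bytes ≤ B = 4; zero-pad to 4 bytes: K' = 59 97 00 00.
K' ⊕ ipad = 6f a1 36 36.  K' ⊕ opad = 05 cb 5c 5c.
Inner input = (K'⊕ipad) ∥ m = 6f a1 36 36 ∥ dc ad b8 c8.
Inner hash: even-index sum = 569 mod 256 = 57; odd-index sum = 588 mod 256 = 76 → 39 4c.
Outer input = (K'⊕opad) ∥ inner = 05 cb 5c 5c ∥ 39 4c.
Outer hash (tag): even-index sum = 154 mod 256 = 154; odd-index sum = 371 mod 256 = 115 → 9a 73.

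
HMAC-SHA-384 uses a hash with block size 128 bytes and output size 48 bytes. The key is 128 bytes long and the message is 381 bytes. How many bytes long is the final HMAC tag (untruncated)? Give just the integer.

48

The tag is one SHA-384 digest: 48 bytes.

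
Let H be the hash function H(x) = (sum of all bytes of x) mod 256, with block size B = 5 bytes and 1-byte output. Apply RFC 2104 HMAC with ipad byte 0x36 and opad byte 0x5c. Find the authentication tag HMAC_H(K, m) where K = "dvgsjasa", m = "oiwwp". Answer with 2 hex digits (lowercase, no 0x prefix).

Key "dvgsjasa" = 64 76 67 73 6a 61 73 61 is 8 bytes > B = 5, so hash it first: H(key) = 53, then zero-pad to 5 bytes: K' = 53 00 00 00 00.
K' ⊕ ipad = 65 36 36 36 36.  K' ⊕ opad = 0f 5c 5c 5c 5c.
Inner input = (K'⊕ipad) ∥ m = 65 36 36 36 36 ∥ 6f 69 77 77 70.
Inner hash: sum = 101+54+54+54+54+111+105+119+119+112 = 883; mod 256 = 115 → 73.
Outer input = (K'⊕opad) ∥ inner = 0f 5c 5c 5c 5c ∥ 73.
Outer hash (tag): sum = 15+92+92+92+92+115 = 498; mod 256 = 242 → f2.

f2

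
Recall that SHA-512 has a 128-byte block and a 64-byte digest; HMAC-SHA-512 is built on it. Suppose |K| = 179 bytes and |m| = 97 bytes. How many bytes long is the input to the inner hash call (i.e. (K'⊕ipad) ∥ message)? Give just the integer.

Key is 179 > 128 bytes, so it is hashed to 64 bytes then zero-padded to 128: |K'| = 128.
Inner input = (K'⊕ipad) ∥ m → 128 + 97 = 225 bytes.

225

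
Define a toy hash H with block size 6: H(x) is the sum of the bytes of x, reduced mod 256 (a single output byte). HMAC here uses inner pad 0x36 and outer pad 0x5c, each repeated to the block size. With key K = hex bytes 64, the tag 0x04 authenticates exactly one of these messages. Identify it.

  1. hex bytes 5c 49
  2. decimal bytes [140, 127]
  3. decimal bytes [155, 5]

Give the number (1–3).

3

Key hex bytes 64 is 1 byte ≤ B = 6; zero-pad to 6 bytes: K' = 64 00 00 00 00 00.
K' ⊕ ipad = 52 36 36 36 36 36; K' ⊕ opad = 38 5c 5c 5c 5c 5c.
m1: inner = H(52 36 36 36 36 36 5c 49) = 05; tag = H(38 5c 5c 5c 5c 5c 05) = 09
m2: inner = H(52 36 36 36 36 36 8c 7f) = 6b; tag = H(38 5c 5c 5c 5c 5c 6b) = 6f
m3: inner = H(52 36 36 36 36 36 9b 05) = 00; tag = H(38 5c 5c 5c 5c 5c 00) = 04 ← matches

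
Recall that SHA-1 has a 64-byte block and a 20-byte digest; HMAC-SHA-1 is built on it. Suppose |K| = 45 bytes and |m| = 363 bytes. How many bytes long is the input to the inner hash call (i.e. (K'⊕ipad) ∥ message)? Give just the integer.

427

Key is 45 ≤ 64 bytes, zero-padded: |K'| = 64.
Inner input = (K'⊕ipad) ∥ m → 64 + 363 = 427 bytes.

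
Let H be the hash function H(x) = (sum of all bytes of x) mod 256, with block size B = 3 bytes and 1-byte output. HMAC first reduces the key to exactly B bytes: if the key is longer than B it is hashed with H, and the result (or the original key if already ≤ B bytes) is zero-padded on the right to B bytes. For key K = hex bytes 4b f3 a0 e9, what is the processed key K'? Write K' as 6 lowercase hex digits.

c70000

|K| = 4 > B = 3, so first hash the key.
H(K): sum = 75+243+160+233 = 711; mod 256 = 199 → c7.
Zero-pad H(K) = c7 to 3 bytes: K' = c7 00 00.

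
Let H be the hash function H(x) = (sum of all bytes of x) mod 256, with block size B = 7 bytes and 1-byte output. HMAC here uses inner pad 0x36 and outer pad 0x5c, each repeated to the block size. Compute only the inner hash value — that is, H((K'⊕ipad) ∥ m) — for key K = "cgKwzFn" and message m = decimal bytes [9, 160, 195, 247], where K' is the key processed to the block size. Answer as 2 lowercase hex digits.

Key "cgKwzFn" = 63 67 4b 77 7a 46 6e is exactly B = 7 bytes: K' = 63 67 4b 77 7a 46 6e.
K' ⊕ ipad = 55 51 7d 41 4c 70 58.
Inner input = 55 51 7d 41 4c 70 58 ∥ 09 a0 c3 f7.
Inner hash: sum = 85+81+125+65+76+112+88+9+160+195+247 = 1243; mod 256 = 219 → db.

db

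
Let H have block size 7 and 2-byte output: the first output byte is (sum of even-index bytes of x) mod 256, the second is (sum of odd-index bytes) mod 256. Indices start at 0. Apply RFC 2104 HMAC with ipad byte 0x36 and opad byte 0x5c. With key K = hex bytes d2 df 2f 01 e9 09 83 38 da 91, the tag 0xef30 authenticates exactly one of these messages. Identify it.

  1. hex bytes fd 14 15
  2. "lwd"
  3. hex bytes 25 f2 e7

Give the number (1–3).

Key hex bytes d2 df 2f 01 e9 09 83 38 da 91 is 10 bytes > B = 7, so hash it first: H(key) = 47 b2, then zero-pad to 7 bytes: K' = 47 b2 00 00 00 00 00.
K' ⊕ ipad = 71 84 36 36 36 36 36; K' ⊕ opad = 1b ee 5c 5c 5c 5c 5c.
m1: inner = H(71 84 36 36 36 36 36 fd 14 15) = 27 02; tag = H(1b ee 5c 5c 5c 5c 5c 27 02) = 31cd
m2: inner = H(71 84 36 36 36 36 36 6c 77 64) = 8a c0; tag = H(1b ee 5c 5c 5c 5c 5c 8a c0) = ef30 ← matches
m3: inner = H(71 84 36 36 36 36 36 25 f2 e7) = 05 fc; tag = H(1b ee 5c 5c 5c 5c 5c 05 fc) = 2bab

2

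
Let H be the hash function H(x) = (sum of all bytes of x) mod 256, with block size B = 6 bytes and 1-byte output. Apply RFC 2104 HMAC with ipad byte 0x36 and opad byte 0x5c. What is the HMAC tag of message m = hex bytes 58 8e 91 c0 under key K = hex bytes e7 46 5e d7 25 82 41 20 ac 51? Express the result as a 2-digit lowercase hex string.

Key hex bytes e7 46 5e d7 25 82 41 20 ac 51 is 10 bytes > B = 6, so hash it first: H(key) = 67, then zero-pad to 6 bytes: K' = 67 00 00 00 00 00.
K' ⊕ ipad = 51 36 36 36 36 36.  K' ⊕ opad = 3b 5c 5c 5c 5c 5c.
Inner input = (K'⊕ipad) ∥ m = 51 36 36 36 36 36 ∥ 58 8e 91 c0.
Inner hash: sum = 81+54+54+54+54+54+88+142+145+192 = 918; mod 256 = 150 → 96.
Outer input = (K'⊕opad) ∥ inner = 3b 5c 5c 5c 5c 5c ∥ 96.
Outer hash (tag): sum = 59+92+92+92+92+92+150 = 669; mod 256 = 157 → 9d.

9d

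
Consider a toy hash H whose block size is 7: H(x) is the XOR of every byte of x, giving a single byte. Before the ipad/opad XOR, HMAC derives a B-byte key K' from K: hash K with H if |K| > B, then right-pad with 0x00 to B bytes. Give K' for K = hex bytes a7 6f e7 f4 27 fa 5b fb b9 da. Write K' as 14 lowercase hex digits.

|K| = 10 > B = 7, so first hash the key.
H(K): XOR a7⊕6f⊕e7⊕f4⊕27⊕fa⊕5b⊕fb⊕b9⊕da = c5.
Zero-pad H(K) = c5 to 7 bytes: K' = c5 00 00 00 00 00 00.

c5000000000000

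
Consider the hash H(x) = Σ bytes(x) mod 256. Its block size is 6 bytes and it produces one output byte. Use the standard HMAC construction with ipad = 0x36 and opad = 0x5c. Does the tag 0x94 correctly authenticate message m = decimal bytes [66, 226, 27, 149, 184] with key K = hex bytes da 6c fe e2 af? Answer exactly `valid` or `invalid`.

Key hex bytes da 6c fe e2 af is 5 bytes ≤ B = 6; zero-pad to 6 bytes: K' = da 6c fe e2 af 00.
K' ⊕ ipad = ec 5a c8 d4 99 36; K' ⊕ opad = 86 30 a2 be f3 5c.
Inner hash: sum = 236+90+200+212+153+54+66+226+27+149+184 = 1597; mod 256 = 61 → 3d.
Outer hash (recomputed tag): sum = 134+48+162+190+243+92+61 = 930; mod 256 = 162 → a2.
Recomputed tag = a2; claimed = 94 → mismatch.

invalid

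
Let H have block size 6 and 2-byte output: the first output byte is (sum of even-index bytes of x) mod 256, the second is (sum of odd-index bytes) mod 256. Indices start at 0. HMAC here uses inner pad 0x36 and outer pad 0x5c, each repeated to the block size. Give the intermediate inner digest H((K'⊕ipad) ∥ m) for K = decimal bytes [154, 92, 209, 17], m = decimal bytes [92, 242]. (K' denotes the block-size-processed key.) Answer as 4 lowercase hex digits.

25b9

Key decimal bytes [154, 92, 209, 17] = 9a 5c d1 11 is 4 bytes ≤ B = 6; zero-pad to 6 bytes: K' = 9a 5c d1 11 00 00.
K' ⊕ ipad = ac 6a e7 27 36 36.
Inner input = ac 6a e7 27 36 36 ∥ 5c f2.
Inner hash: even-index sum = 549 mod 256 = 37; odd-index sum = 441 mod 256 = 185 → 25 b9.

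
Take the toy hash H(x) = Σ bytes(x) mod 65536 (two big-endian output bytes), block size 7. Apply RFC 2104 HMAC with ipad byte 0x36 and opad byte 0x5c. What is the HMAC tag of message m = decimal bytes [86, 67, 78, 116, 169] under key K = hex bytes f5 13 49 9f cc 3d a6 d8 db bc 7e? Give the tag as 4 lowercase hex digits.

03f5

Key hex bytes f5 13 49 9f cc 3d a6 d8 db bc 7e is 11 bytes > B = 7, so hash it first: H(key) = 06 8c, then zero-pad to 7 bytes: K' = 06 8c 00 00 00 00 00.
K' ⊕ ipad = 30 ba 36 36 36 36 36.  K' ⊕ opad = 5a d0 5c 5c 5c 5c 5c.
Inner input = (K'⊕ipad) ∥ m = 30 ba 36 36 36 36 36 ∥ 56 43 4e 74 a9.
Inner hash: sum = 48+186+54+54+54+54+54+86+67+78+116+169 = 1020 → 03 fc.
Outer input = (K'⊕opad) ∥ inner = 5a d0 5c 5c 5c 5c 5c ∥ 03 fc.
Outer hash (tag): sum = 90+208+92+92+92+92+92+3+252 = 1013 → 03 f5.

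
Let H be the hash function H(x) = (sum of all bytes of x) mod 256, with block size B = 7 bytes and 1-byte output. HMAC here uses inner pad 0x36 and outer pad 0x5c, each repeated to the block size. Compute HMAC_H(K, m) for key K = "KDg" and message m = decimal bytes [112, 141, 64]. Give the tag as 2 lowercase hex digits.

2f

Key "KDg" = 4b 44 67 is 3 bytes ≤ B = 7; zero-pad to 7 bytes: K' = 4b 44 67 00 00 00 00.
K' ⊕ ipad = 7d 72 51 36 36 36 36.  K' ⊕ opad = 17 18 3b 5c 5c 5c 5c.
Inner input = (K'⊕ipad) ∥ m = 7d 72 51 36 36 36 36 ∥ 70 8d 40.
Inner hash: sum = 125+114+81+54+54+54+54+112+141+64 = 853; mod 256 = 85 → 55.
Outer input = (K'⊕opad) ∥ inner = 17 18 3b 5c 5c 5c 5c ∥ 55.
Outer hash (tag): sum = 23+24+59+92+92+92+92+85 = 559; mod 256 = 47 → 2f.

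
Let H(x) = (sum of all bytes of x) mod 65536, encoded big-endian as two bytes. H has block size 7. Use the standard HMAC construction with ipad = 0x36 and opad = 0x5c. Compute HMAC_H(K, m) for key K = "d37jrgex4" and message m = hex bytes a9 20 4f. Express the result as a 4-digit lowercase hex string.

Key "d37jrgex4" = 64 33 37 6a 72 67 65 78 34 is 9 bytes > B = 7, so hash it first: H(key) = 03 22, then zero-pad to 7 bytes: K' = 03 22 00 00 00 00 00.
K' ⊕ ipad = 35 14 36 36 36 36 36.  K' ⊕ opad = 5f 7e 5c 5c 5c 5c 5c.
Inner input = (K'⊕ipad) ∥ m = 35 14 36 36 36 36 36 ∥ a9 20 4f.
Inner hash: sum = 53+20+54+54+54+54+54+169+32+79 = 623 → 02 6f.
Outer input = (K'⊕opad) ∥ inner = 5f 7e 5c 5c 5c 5c 5c ∥ 02 6f.
Outer hash (tag): sum = 95+126+92+92+92+92+92+2+111 = 794 → 03 1a.

031a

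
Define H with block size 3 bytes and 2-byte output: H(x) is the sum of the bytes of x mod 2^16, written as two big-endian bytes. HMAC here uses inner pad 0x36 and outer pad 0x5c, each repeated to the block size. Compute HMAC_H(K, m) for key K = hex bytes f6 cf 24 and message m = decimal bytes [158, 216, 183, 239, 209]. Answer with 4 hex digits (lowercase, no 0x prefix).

0272

Key hex bytes f6 cf 24 is exactly B = 3 bytes: K' = f6 cf 24.
K' ⊕ ipad = c0 f9 12.  K' ⊕ opad = aa 93 78.
Inner input = (K'⊕ipad) ∥ m = c0 f9 12 ∥ 9e d8 b7 ef d1.
Inner hash: sum = 192+249+18+158+216+183+239+209 = 1464 → 05 b8.
Outer input = (K'⊕opad) ∥ inner = aa 93 78 ∥ 05 b8.
Outer hash (tag): sum = 170+147+120+5+184 = 626 → 02 72.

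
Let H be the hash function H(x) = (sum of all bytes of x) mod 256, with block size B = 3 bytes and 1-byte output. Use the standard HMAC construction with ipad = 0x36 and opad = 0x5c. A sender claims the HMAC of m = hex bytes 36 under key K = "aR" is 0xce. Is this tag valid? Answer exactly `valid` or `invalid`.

valid

Key "aR" = 61 52 is 2 bytes ≤ B = 3; zero-pad to 3 bytes: K' = 61 52 00.
K' ⊕ ipad = 57 64 36; K' ⊕ opad = 3d 0e 5c.
Inner hash: sum = 87+100+54+54 = 295; mod 256 = 39 → 27.
Outer hash (recomputed tag): sum = 61+14+92+39 = 206 → ce.
Recomputed tag = ce; claimed = ce → match.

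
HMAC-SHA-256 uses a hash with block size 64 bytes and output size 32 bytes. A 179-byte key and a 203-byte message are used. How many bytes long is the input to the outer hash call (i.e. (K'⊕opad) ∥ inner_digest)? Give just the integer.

96

Key is 179 > 64 bytes, so it is hashed to 32 bytes then zero-padded to 64: |K'| = 64.
Outer input = (K'⊕opad) ∥ H(inner) → 64 + 32 = 96 bytes.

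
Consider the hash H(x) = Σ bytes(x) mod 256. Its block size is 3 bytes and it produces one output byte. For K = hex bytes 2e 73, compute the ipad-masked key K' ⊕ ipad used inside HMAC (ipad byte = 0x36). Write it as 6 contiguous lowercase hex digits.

184536

Key hex bytes 2e 73 is 2 bytes ≤ B = 3; zero-pad to 3 bytes: K' = 2e 73 00.
XOR each byte with 0x36: 2e⊕36=18, 73⊕36=45, 00⊕36=36.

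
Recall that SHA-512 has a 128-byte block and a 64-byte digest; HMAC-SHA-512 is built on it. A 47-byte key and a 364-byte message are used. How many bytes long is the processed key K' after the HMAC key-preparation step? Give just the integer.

Key is 47 ≤ 128 bytes, zero-padded: |K'| = 128.

128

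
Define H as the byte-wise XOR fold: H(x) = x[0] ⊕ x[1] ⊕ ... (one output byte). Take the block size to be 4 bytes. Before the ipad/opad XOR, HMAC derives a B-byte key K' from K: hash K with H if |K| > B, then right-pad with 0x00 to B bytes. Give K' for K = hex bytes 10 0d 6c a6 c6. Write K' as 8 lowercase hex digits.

11000000

|K| = 5 > B = 4, so first hash the key.
H(K): XOR 10⊕0d⊕6c⊕a6⊕c6 = 11.
Zero-pad H(K) = 11 to 4 bytes: K' = 11 00 00 00.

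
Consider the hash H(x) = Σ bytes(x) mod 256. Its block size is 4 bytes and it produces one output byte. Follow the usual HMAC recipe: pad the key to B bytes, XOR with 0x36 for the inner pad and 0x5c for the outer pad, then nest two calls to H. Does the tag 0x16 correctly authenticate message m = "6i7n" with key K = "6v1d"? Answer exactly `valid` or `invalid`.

Key "6v1d" = 36 76 31 64 is exactly B = 4 bytes: K' = 36 76 31 64.
K' ⊕ ipad = 00 40 07 52; K' ⊕ opad = 6a 2a 6d 38.
Inner hash: sum = 0+64+7+82+54+105+55+110 = 477; mod 256 = 221 → dd.
Outer hash (recomputed tag): sum = 106+42+109+56+221 = 534; mod 256 = 22 → 16.
Recomputed tag = 16; claimed = 16 → match.

valid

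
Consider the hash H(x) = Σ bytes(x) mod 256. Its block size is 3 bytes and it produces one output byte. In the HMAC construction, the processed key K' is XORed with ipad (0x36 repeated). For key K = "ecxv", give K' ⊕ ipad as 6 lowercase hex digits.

Key "ecxv" = 65 63 78 76 is 4 bytes > B = 3, so hash it first: H(key) = b6, then zero-pad to 3 bytes: K' = b6 00 00.
XOR each byte with 0x36: b6⊕36=80, 00⊕36=36, 00⊕36=36.

803636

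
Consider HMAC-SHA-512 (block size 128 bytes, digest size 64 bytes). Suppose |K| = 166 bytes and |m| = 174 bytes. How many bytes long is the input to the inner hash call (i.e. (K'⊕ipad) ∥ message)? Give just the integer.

Key is 166 > 128 bytes, so it is hashed to 64 bytes then zero-padded to 128: |K'| = 128.
Inner input = (K'⊕ipad) ∥ m → 128 + 174 = 302 bytes.

302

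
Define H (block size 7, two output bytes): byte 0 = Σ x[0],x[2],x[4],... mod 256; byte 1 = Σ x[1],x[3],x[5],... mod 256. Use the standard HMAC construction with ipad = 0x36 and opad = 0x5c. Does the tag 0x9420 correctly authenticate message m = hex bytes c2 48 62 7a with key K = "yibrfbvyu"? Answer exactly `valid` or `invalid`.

valid

Key "yibrfbvyu" = 79 69 62 72 66 62 76 79 75 is 9 bytes > B = 7, so hash it first: H(key) = 2c b6, then zero-pad to 7 bytes: K' = 2c b6 00 00 00 00 00.
K' ⊕ ipad = 1a 80 36 36 36 36 36; K' ⊕ opad = 70 ea 5c 5c 5c 5c 5c.
Inner hash: even-index sum = 382 mod 256 = 126; odd-index sum = 528 mod 256 = 16 → 7e 10.
Outer hash (recomputed tag): even-index sum = 404 mod 256 = 148; odd-index sum = 544 mod 256 = 32 → 94 20.
Recomputed tag = 9420; claimed = 9420 → match.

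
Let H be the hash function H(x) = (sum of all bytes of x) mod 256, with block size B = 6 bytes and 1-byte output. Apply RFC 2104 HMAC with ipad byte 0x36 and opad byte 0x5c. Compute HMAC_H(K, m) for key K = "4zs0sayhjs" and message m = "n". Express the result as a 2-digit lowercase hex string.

Key "4zs0sayhjs" = 34 7a 73 30 73 61 79 68 6a 73 is 10 bytes > B = 6, so hash it first: H(key) = e3, then zero-pad to 6 bytes: K' = e3 00 00 00 00 00.
K' ⊕ ipad = d5 36 36 36 36 36.  K' ⊕ opad = bf 5c 5c 5c 5c 5c.
Inner input = (K'⊕ipad) ∥ m = d5 36 36 36 36 36 ∥ 6e.
Inner hash: sum = 213+54+54+54+54+54+110 = 593; mod 256 = 81 → 51.
Outer input = (K'⊕opad) ∥ inner = bf 5c 5c 5c 5c 5c ∥ 51.
Outer hash (tag): sum = 191+92+92+92+92+92+81 = 732; mod 256 = 220 → dc.

dc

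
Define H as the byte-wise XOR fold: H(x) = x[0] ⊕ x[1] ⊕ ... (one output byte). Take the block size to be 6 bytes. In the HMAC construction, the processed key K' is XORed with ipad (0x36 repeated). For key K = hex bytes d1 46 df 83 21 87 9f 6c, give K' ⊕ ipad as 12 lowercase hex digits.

a83636363636

Key hex bytes d1 46 df 83 21 87 9f 6c is 8 bytes > B = 6, so hash it first: H(key) = 9e, then zero-pad to 6 bytes: K' = 9e 00 00 00 00 00.
XOR each byte with 0x36: 9e⊕36=a8, 00⊕36=36, 00⊕36=36, 00⊕36=36, 00⊕36=36, 00⊕36=36.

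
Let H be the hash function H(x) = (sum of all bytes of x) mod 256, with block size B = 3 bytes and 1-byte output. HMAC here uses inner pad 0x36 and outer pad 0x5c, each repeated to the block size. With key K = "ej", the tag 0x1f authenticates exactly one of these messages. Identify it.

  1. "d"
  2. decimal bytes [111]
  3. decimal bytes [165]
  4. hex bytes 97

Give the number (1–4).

2

Key "ej" = 65 6a is 2 bytes ≤ B = 3; zero-pad to 3 bytes: K' = 65 6a 00.
K' ⊕ ipad = 53 5c 36; K' ⊕ opad = 39 36 5c.
m1: inner = H(53 5c 36 64) = 49; tag = H(39 36 5c 49) = 14
m2: inner = H(53 5c 36 6f) = 54; tag = H(39 36 5c 54) = 1f ← matches
m3: inner = H(53 5c 36 a5) = 8a; tag = H(39 36 5c 8a) = 55
m4: inner = H(53 5c 36 97) = 7c; tag = H(39 36 5c 7c) = 47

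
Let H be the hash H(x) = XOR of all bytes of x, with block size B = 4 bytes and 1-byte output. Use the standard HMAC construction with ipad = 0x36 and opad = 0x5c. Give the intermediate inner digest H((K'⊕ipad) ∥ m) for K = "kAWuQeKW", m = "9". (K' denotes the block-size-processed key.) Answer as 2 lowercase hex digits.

19

Key "kAWuQeKW" = 6b 41 57 75 51 65 4b 57 is 8 bytes > B = 4, so hash it first: H(key) = 20, then zero-pad to 4 bytes: K' = 20 00 00 00.
K' ⊕ ipad = 16 36 36 36.
Inner input = 16 36 36 36 ∥ 39.
Inner hash: XOR 16⊕36⊕36⊕36⊕39 = 19.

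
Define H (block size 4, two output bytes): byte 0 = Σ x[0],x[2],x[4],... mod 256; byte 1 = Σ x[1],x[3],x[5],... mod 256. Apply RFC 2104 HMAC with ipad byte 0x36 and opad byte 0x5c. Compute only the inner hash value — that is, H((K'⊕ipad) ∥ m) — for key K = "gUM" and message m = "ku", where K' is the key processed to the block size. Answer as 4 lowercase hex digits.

370e

Key "gUM" = 67 55 4d is 3 bytes ≤ B = 4; zero-pad to 4 bytes: K' = 67 55 4d 00.
K' ⊕ ipad = 51 63 7b 36.
Inner input = 51 63 7b 36 ∥ 6b 75.
Inner hash: even-index sum = 311 mod 256 = 55; odd-index sum = 270 mod 256 = 14 → 37 0e.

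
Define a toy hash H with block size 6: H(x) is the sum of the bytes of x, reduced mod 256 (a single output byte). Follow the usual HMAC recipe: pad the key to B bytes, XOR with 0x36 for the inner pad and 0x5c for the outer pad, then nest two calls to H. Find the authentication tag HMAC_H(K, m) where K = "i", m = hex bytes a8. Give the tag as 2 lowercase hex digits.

16

Key "i" = 69 is 1 byte ≤ B = 6; zero-pad to 6 bytes: K' = 69 00 00 00 00 00.
K' ⊕ ipad = 5f 36 36 36 36 36.  K' ⊕ opad = 35 5c 5c 5c 5c 5c.
Inner input = (K'⊕ipad) ∥ m = 5f 36 36 36 36 36 ∥ a8.
Inner hash: sum = 95+54+54+54+54+54+168 = 533; mod 256 = 21 → 15.
Outer input = (K'⊕opad) ∥ inner = 35 5c 5c 5c 5c 5c ∥ 15.
Outer hash (tag): sum = 53+92+92+92+92+92+21 = 534; mod 256 = 22 → 16.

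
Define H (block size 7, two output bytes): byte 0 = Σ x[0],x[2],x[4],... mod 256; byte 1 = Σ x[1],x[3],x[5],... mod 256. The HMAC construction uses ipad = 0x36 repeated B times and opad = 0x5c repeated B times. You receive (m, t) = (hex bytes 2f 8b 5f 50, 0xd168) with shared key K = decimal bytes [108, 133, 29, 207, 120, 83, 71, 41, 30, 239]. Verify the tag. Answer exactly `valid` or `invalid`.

valid

Key decimal bytes [108, 133, 29, 207, 120, 83, 71, 41, 30, 239] = 6c 85 1d cf 78 53 47 29 1e ef is 10 bytes > B = 7, so hash it first: H(key) = 66 bf, then zero-pad to 7 bytes: K' = 66 bf 00 00 00 00 00.
K' ⊕ ipad = 50 89 36 36 36 36 36; K' ⊕ opad = 3a e3 5c 5c 5c 5c 5c.
Inner hash: even-index sum = 461 mod 256 = 205; odd-index sum = 387 mod 256 = 131 → cd 83.
Outer hash (recomputed tag): even-index sum = 465 mod 256 = 209; odd-index sum = 616 mod 256 = 104 → d1 68.
Recomputed tag = d168; claimed = d168 → match.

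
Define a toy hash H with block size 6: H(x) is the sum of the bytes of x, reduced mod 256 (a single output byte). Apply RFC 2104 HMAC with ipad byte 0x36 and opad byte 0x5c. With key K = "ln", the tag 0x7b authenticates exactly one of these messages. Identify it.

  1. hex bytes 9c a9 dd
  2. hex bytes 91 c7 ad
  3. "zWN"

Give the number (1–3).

3

Key "ln" = 6c 6e is 2 bytes ≤ B = 6; zero-pad to 6 bytes: K' = 6c 6e 00 00 00 00.
K' ⊕ ipad = 5a 58 36 36 36 36; K' ⊕ opad = 30 32 5c 5c 5c 5c.
m1: inner = H(5a 58 36 36 36 36 9c a9 dd) = ac; tag = H(30 32 5c 5c 5c 5c ac) = 7e
m2: inner = H(5a 58 36 36 36 36 91 c7 ad) = 8f; tag = H(30 32 5c 5c 5c 5c 8f) = 61
m3: inner = H(5a 58 36 36 36 36 7a 57 4e) = a9; tag = H(30 32 5c 5c 5c 5c a9) = 7b ← matches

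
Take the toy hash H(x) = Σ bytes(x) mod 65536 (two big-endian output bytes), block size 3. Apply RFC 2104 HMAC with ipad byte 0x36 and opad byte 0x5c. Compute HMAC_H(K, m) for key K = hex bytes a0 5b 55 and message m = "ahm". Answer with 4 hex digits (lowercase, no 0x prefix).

01aa

Key hex bytes a0 5b 55 is exactly B = 3 bytes: K' = a0 5b 55.
K' ⊕ ipad = 96 6d 63.  K' ⊕ opad = fc 07 09.
Inner input = (K'⊕ipad) ∥ m = 96 6d 63 ∥ 61 68 6d.
Inner hash: sum = 150+109+99+97+104+109 = 668 → 02 9c.
Outer input = (K'⊕opad) ∥ inner = fc 07 09 ∥ 02 9c.
Outer hash (tag): sum = 252+7+9+2+156 = 426 → 01 aa.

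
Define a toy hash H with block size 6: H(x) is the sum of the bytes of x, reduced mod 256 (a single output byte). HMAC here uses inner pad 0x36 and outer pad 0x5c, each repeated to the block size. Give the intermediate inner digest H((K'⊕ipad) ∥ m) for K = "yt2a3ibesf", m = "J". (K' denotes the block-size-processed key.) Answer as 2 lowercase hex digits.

e2

Key "yt2a3ibesf" = 79 74 32 61 33 69 62 65 73 66 is 10 bytes > B = 6, so hash it first: H(key) = bc, then zero-pad to 6 bytes: K' = bc 00 00 00 00 00.
K' ⊕ ipad = 8a 36 36 36 36 36.
Inner input = 8a 36 36 36 36 36 ∥ 4a.
Inner hash: sum = 138+54+54+54+54+54+74 = 482; mod 256 = 226 → e2.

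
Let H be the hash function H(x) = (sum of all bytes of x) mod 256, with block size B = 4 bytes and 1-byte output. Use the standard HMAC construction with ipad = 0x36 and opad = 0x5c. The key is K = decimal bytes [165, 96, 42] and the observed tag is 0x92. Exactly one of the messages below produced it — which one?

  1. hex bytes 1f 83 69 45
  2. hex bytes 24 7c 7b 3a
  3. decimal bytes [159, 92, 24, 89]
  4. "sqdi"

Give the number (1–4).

1

Key decimal bytes [165, 96, 42] = a5 60 2a is 3 bytes ≤ B = 4; zero-pad to 4 bytes: K' = a5 60 2a 00.
K' ⊕ ipad = 93 56 1c 36; K' ⊕ opad = f9 3c 76 5c.
m1: inner = H(93 56 1c 36 1f 83 69 45) = 8b; tag = H(f9 3c 76 5c 8b) = 92 ← matches
m2: inner = H(93 56 1c 36 24 7c 7b 3a) = 90; tag = H(f9 3c 76 5c 90) = 97
m3: inner = H(93 56 1c 36 9f 5c 18 59) = a7; tag = H(f9 3c 76 5c a7) = ae
m4: inner = H(93 56 1c 36 73 71 64 69) = ec; tag = H(f9 3c 76 5c ec) = f3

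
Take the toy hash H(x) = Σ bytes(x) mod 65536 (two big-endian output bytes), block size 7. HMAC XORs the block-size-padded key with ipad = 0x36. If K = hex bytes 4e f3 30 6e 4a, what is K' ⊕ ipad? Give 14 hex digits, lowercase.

78c506587c3636

Key hex bytes 4e f3 30 6e 4a is 5 bytes ≤ B = 7; zero-pad to 7 bytes: K' = 4e f3 30 6e 4a 00 00.
XOR each byte with 0x36: 4e⊕36=78, f3⊕36=c5, 30⊕36=06, 6e⊕36=58, 4a⊕36=7c, 00⊕36=36, 00⊕36=36.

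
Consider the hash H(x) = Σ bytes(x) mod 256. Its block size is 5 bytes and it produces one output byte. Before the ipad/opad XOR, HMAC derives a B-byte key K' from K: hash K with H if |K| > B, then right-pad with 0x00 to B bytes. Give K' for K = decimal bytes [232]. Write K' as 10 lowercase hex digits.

Key decimal bytes [232] = e8 is 1 byte ≤ B = 5; zero-pad to 5 bytes: K' = e8 00 00 00 00.

e800000000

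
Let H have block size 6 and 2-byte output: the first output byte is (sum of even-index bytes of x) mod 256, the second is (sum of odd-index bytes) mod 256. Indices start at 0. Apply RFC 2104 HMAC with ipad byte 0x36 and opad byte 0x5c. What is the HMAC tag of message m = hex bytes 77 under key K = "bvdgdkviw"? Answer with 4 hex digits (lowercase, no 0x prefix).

Key "bvdgdkviw" = 62 76 64 67 64 6b 76 69 77 is 9 bytes > B = 6, so hash it first: H(key) = 17 b1, then zero-pad to 6 bytes: K' = 17 b1 00 00 00 00.
K' ⊕ ipad = 21 87 36 36 36 36.  K' ⊕ opad = 4b ed 5c 5c 5c 5c.
Inner input = (K'⊕ipad) ∥ m = 21 87 36 36 36 36 ∥ 77.
Inner hash: even-index sum = 260 mod 256 = 4; odd-index sum = 243 mod 256 = 243 → 04 f3.
Outer input = (K'⊕opad) ∥ inner = 4b ed 5c 5c 5c 5c ∥ 04 f3.
Outer hash (tag): even-index sum = 263 mod 256 = 7; odd-index sum = 664 mod 256 = 152 → 07 98.

0798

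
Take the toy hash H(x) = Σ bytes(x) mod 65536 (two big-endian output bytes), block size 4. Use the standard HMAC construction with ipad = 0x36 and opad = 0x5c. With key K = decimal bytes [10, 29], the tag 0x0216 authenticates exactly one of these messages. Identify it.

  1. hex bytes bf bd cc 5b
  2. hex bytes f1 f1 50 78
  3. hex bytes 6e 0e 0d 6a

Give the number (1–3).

3

Key decimal bytes [10, 29] = 0a 1d is 2 bytes ≤ B = 4; zero-pad to 4 bytes: K' = 0a 1d 00 00.
K' ⊕ ipad = 3c 2b 36 36; K' ⊕ opad = 56 41 5c 5c.
m1: inner = H(3c 2b 36 36 bf bd cc 5b) = 03 76; tag = H(56 41 5c 5c 03 76) = 01c8
m2: inner = H(3c 2b 36 36 f1 f1 50 78) = 03 7d; tag = H(56 41 5c 5c 03 7d) = 01cf
m3: inner = H(3c 2b 36 36 6e 0e 0d 6a) = 01 c6; tag = H(56 41 5c 5c 01 c6) = 0216 ← matches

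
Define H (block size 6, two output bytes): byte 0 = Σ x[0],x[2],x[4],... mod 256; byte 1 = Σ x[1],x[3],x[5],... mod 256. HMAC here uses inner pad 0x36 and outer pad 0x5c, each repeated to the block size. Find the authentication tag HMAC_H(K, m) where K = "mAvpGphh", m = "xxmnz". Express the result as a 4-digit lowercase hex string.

Key "mAvpGphh" = 6d 41 76 70 47 70 68 68 is 8 bytes > B = 6, so hash it first: H(key) = 92 89, then zero-pad to 6 bytes: K' = 92 89 00 00 00 00.
K' ⊕ ipad = a4 bf 36 36 36 36.  K' ⊕ opad = ce d5 5c 5c 5c 5c.
Inner input = (K'⊕ipad) ∥ m = a4 bf 36 36 36 36 ∥ 78 78 6d 6e 7a.
Inner hash: even-index sum = 623 mod 256 = 111; odd-index sum = 529 mod 256 = 17 → 6f 11.
Outer input = (K'⊕opad) ∥ inner = ce d5 5c 5c 5c 5c ∥ 6f 11.
Outer hash (tag): even-index sum = 501 mod 256 = 245; odd-index sum = 414 mod 256 = 158 → f5 9e.

f59e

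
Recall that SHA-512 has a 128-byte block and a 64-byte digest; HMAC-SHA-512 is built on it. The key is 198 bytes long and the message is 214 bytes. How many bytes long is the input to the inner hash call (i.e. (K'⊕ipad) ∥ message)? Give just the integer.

342

Key is 198 > 128 bytes, so it is hashed to 64 bytes then zero-padded to 128: |K'| = 128.
Inner input = (K'⊕ipad) ∥ m → 128 + 214 = 342 bytes.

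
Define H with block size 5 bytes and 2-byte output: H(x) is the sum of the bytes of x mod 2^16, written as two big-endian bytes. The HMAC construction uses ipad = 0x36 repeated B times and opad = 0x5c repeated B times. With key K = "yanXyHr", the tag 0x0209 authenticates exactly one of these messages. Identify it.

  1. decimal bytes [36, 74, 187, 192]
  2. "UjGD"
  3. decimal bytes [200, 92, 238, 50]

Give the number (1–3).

2

Key "yanXyHr" = 79 61 6e 58 79 48 72 is 7 bytes > B = 5, so hash it first: H(key) = 02 d3, then zero-pad to 5 bytes: K' = 02 d3 00 00 00.
K' ⊕ ipad = 34 e5 36 36 36; K' ⊕ opad = 5e 8f 5c 5c 5c.
m1: inner = H(34 e5 36 36 36 24 4a bb c0) = 03 a4; tag = H(5e 8f 5c 5c 5c 03 a4) = 02a8
m2: inner = H(34 e5 36 36 36 55 6a 47 44) = 03 05; tag = H(5e 8f 5c 5c 5c 03 05) = 0209 ← matches
m3: inner = H(34 e5 36 36 36 c8 5c ee 32) = 03 ff; tag = H(5e 8f 5c 5c 5c 03 ff) = 0303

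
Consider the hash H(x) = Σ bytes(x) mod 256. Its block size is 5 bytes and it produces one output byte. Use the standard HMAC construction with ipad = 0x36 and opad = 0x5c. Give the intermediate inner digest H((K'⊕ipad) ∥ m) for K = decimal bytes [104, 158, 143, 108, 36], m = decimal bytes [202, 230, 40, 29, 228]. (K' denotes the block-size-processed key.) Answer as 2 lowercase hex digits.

04

Key decimal bytes [104, 158, 143, 108, 36] = 68 9e 8f 6c 24 is exactly B = 5 bytes: K' = 68 9e 8f 6c 24.
K' ⊕ ipad = 5e a8 b9 5a 12.
Inner input = 5e a8 b9 5a 12 ∥ ca e6 28 1d e4.
Inner hash: sum = 94+168+185+90+18+202+230+40+29+228 = 1284; mod 256 = 4 → 04.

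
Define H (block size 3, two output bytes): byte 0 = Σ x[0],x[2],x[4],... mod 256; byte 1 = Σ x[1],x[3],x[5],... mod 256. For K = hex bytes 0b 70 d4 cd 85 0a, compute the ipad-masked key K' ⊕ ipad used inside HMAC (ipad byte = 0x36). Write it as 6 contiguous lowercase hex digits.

527136

Key hex bytes 0b 70 d4 cd 85 0a is 6 bytes > B = 3, so hash it first: H(key) = 64 47, then zero-pad to 3 bytes: K' = 64 47 00.
XOR each byte with 0x36: 64⊕36=52, 47⊕36=71, 00⊕36=36.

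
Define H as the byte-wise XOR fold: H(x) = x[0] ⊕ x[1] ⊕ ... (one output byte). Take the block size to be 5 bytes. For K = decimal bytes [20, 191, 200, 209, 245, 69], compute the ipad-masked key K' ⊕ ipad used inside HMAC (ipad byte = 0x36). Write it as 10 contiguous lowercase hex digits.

Key decimal bytes [20, 191, 200, 209, 245, 69] = 14 bf c8 d1 f5 45 is 6 bytes > B = 5, so hash it first: H(key) = 02, then zero-pad to 5 bytes: K' = 02 00 00 00 00.
XOR each byte with 0x36: 02⊕36=34, 00⊕36=36, 00⊕36=36, 00⊕36=36, 00⊕36=36.

3436363636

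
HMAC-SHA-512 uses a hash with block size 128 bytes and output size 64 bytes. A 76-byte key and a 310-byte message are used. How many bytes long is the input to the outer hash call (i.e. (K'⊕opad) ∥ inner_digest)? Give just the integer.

192

Key is 76 ≤ 128 bytes, zero-padded: |K'| = 128.
Outer input = (K'⊕opad) ∥ H(inner) → 128 + 64 = 192 bytes.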